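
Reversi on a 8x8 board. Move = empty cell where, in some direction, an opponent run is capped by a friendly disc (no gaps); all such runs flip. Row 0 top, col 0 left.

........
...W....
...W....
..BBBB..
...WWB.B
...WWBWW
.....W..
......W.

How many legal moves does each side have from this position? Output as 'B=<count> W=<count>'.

-- B to move --
(0,2): no bracket -> illegal
(0,3): flips 2 -> legal
(0,4): no bracket -> illegal
(1,2): flips 1 -> legal
(1,4): flips 1 -> legal
(2,2): no bracket -> illegal
(2,4): no bracket -> illegal
(4,2): flips 2 -> legal
(4,6): no bracket -> illegal
(5,2): flips 3 -> legal
(6,2): flips 2 -> legal
(6,3): flips 3 -> legal
(6,4): flips 2 -> legal
(6,6): no bracket -> illegal
(6,7): flips 2 -> legal
(7,4): flips 2 -> legal
(7,5): flips 1 -> legal
(7,7): no bracket -> illegal
B mobility = 11
-- W to move --
(2,1): flips 1 -> legal
(2,2): flips 1 -> legal
(2,4): flips 1 -> legal
(2,5): flips 4 -> legal
(2,6): flips 1 -> legal
(3,1): no bracket -> illegal
(3,6): flips 1 -> legal
(3,7): flips 1 -> legal
(4,1): flips 1 -> legal
(4,2): no bracket -> illegal
(4,6): flips 1 -> legal
(6,4): no bracket -> illegal
(6,6): flips 1 -> legal
W mobility = 10

Answer: B=11 W=10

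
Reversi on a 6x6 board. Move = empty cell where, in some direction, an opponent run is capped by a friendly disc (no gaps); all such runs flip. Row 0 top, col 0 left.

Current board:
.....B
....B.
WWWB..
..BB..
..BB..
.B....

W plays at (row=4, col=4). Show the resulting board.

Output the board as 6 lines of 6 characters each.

Place W at (4,4); scan 8 dirs for brackets.
Dir NW: opp run (3,3) capped by W -> flip
Dir N: first cell '.' (not opp) -> no flip
Dir NE: first cell '.' (not opp) -> no flip
Dir W: opp run (4,3) (4,2), next='.' -> no flip
Dir E: first cell '.' (not opp) -> no flip
Dir SW: first cell '.' (not opp) -> no flip
Dir S: first cell '.' (not opp) -> no flip
Dir SE: first cell '.' (not opp) -> no flip
All flips: (3,3)

Answer: .....B
....B.
WWWB..
..BW..
..BBW.
.B....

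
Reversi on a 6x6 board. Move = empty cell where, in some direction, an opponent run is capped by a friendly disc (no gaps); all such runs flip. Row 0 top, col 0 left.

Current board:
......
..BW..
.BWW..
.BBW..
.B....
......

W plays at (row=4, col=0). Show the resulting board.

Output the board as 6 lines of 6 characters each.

Answer: ......
..BW..
.BWW..
.WBW..
WB....
......

Derivation:
Place W at (4,0); scan 8 dirs for brackets.
Dir NW: edge -> no flip
Dir N: first cell '.' (not opp) -> no flip
Dir NE: opp run (3,1) capped by W -> flip
Dir W: edge -> no flip
Dir E: opp run (4,1), next='.' -> no flip
Dir SW: edge -> no flip
Dir S: first cell '.' (not opp) -> no flip
Dir SE: first cell '.' (not opp) -> no flip
All flips: (3,1)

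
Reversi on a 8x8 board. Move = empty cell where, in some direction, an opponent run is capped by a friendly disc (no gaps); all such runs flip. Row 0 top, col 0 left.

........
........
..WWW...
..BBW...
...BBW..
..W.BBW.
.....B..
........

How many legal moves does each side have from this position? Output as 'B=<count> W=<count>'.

-- B to move --
(1,1): flips 1 -> legal
(1,2): flips 1 -> legal
(1,3): flips 1 -> legal
(1,4): flips 3 -> legal
(1,5): flips 1 -> legal
(2,1): no bracket -> illegal
(2,5): flips 1 -> legal
(3,1): no bracket -> illegal
(3,5): flips 2 -> legal
(3,6): flips 1 -> legal
(4,1): no bracket -> illegal
(4,2): no bracket -> illegal
(4,6): flips 1 -> legal
(4,7): flips 1 -> legal
(5,1): no bracket -> illegal
(5,3): no bracket -> illegal
(5,7): flips 1 -> legal
(6,1): flips 1 -> legal
(6,2): no bracket -> illegal
(6,3): no bracket -> illegal
(6,6): no bracket -> illegal
(6,7): no bracket -> illegal
B mobility = 12
-- W to move --
(2,1): no bracket -> illegal
(3,1): flips 2 -> legal
(3,5): no bracket -> illegal
(4,1): flips 1 -> legal
(4,2): flips 4 -> legal
(4,6): no bracket -> illegal
(5,3): flips 4 -> legal
(6,3): flips 1 -> legal
(6,4): flips 2 -> legal
(6,6): flips 3 -> legal
(7,4): flips 1 -> legal
(7,5): flips 2 -> legal
(7,6): no bracket -> illegal
W mobility = 9

Answer: B=12 W=9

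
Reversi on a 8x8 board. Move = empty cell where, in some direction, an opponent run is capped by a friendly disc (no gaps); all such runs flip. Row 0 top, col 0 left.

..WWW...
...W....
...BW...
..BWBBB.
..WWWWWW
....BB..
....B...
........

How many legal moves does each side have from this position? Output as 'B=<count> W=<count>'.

Answer: B=8 W=13

Derivation:
-- B to move --
(0,1): no bracket -> illegal
(0,5): no bracket -> illegal
(1,1): no bracket -> illegal
(1,2): no bracket -> illegal
(1,4): flips 1 -> legal
(1,5): no bracket -> illegal
(2,2): flips 2 -> legal
(2,5): flips 1 -> legal
(3,1): no bracket -> illegal
(3,7): flips 1 -> legal
(4,1): no bracket -> illegal
(5,1): no bracket -> illegal
(5,2): flips 2 -> legal
(5,3): flips 3 -> legal
(5,6): flips 2 -> legal
(5,7): flips 1 -> legal
B mobility = 8
-- W to move --
(1,2): flips 2 -> legal
(1,4): no bracket -> illegal
(2,1): flips 1 -> legal
(2,2): flips 2 -> legal
(2,5): flips 3 -> legal
(2,6): flips 2 -> legal
(2,7): flips 1 -> legal
(3,1): flips 1 -> legal
(3,7): flips 3 -> legal
(4,1): no bracket -> illegal
(5,3): no bracket -> illegal
(5,6): no bracket -> illegal
(6,3): flips 1 -> legal
(6,5): flips 2 -> legal
(6,6): flips 1 -> legal
(7,3): flips 2 -> legal
(7,4): flips 2 -> legal
(7,5): no bracket -> illegal
W mobility = 13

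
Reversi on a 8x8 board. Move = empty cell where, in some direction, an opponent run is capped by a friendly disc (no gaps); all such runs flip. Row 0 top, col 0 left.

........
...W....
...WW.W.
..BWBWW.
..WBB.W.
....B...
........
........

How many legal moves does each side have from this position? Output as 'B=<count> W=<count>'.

-- B to move --
(0,2): no bracket -> illegal
(0,3): flips 3 -> legal
(0,4): no bracket -> illegal
(1,2): flips 1 -> legal
(1,4): flips 2 -> legal
(1,5): no bracket -> illegal
(1,6): no bracket -> illegal
(1,7): flips 2 -> legal
(2,2): flips 1 -> legal
(2,5): no bracket -> illegal
(2,7): no bracket -> illegal
(3,1): no bracket -> illegal
(3,7): flips 2 -> legal
(4,1): flips 1 -> legal
(4,5): no bracket -> illegal
(4,7): no bracket -> illegal
(5,1): no bracket -> illegal
(5,2): flips 1 -> legal
(5,3): no bracket -> illegal
(5,5): no bracket -> illegal
(5,6): no bracket -> illegal
(5,7): no bracket -> illegal
B mobility = 8
-- W to move --
(2,1): no bracket -> illegal
(2,2): flips 1 -> legal
(2,5): no bracket -> illegal
(3,1): flips 1 -> legal
(4,1): flips 1 -> legal
(4,5): flips 3 -> legal
(5,2): no bracket -> illegal
(5,3): flips 2 -> legal
(5,5): flips 1 -> legal
(6,3): no bracket -> illegal
(6,4): flips 3 -> legal
(6,5): no bracket -> illegal
W mobility = 7

Answer: B=8 W=7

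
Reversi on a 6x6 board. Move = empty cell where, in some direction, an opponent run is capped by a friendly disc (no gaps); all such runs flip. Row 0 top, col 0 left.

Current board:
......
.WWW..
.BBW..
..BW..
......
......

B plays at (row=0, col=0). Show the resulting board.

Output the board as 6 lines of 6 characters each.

Answer: B.....
.BWW..
.BBW..
..BW..
......
......

Derivation:
Place B at (0,0); scan 8 dirs for brackets.
Dir NW: edge -> no flip
Dir N: edge -> no flip
Dir NE: edge -> no flip
Dir W: edge -> no flip
Dir E: first cell '.' (not opp) -> no flip
Dir SW: edge -> no flip
Dir S: first cell '.' (not opp) -> no flip
Dir SE: opp run (1,1) capped by B -> flip
All flips: (1,1)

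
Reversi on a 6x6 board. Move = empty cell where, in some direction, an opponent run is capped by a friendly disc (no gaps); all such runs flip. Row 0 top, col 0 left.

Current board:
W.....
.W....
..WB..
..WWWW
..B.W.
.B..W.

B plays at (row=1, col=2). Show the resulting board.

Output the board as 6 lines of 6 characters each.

Place B at (1,2); scan 8 dirs for brackets.
Dir NW: first cell '.' (not opp) -> no flip
Dir N: first cell '.' (not opp) -> no flip
Dir NE: first cell '.' (not opp) -> no flip
Dir W: opp run (1,1), next='.' -> no flip
Dir E: first cell '.' (not opp) -> no flip
Dir SW: first cell '.' (not opp) -> no flip
Dir S: opp run (2,2) (3,2) capped by B -> flip
Dir SE: first cell 'B' (not opp) -> no flip
All flips: (2,2) (3,2)

Answer: W.....
.WB...
..BB..
..BWWW
..B.W.
.B..W.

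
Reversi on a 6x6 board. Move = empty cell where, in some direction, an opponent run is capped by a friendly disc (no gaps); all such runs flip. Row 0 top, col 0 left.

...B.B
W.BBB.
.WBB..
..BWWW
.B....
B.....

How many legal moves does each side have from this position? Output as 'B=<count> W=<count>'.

-- B to move --
(0,0): no bracket -> illegal
(0,1): no bracket -> illegal
(1,1): no bracket -> illegal
(2,0): flips 1 -> legal
(2,4): no bracket -> illegal
(2,5): no bracket -> illegal
(3,0): flips 1 -> legal
(3,1): no bracket -> illegal
(4,2): no bracket -> illegal
(4,3): flips 1 -> legal
(4,4): flips 1 -> legal
(4,5): flips 1 -> legal
B mobility = 5
-- W to move --
(0,1): flips 2 -> legal
(0,2): no bracket -> illegal
(0,4): no bracket -> illegal
(1,1): flips 1 -> legal
(1,5): no bracket -> illegal
(2,4): flips 2 -> legal
(2,5): no bracket -> illegal
(3,0): no bracket -> illegal
(3,1): flips 1 -> legal
(4,0): no bracket -> illegal
(4,2): no bracket -> illegal
(4,3): flips 1 -> legal
(5,1): no bracket -> illegal
(5,2): no bracket -> illegal
W mobility = 5

Answer: B=5 W=5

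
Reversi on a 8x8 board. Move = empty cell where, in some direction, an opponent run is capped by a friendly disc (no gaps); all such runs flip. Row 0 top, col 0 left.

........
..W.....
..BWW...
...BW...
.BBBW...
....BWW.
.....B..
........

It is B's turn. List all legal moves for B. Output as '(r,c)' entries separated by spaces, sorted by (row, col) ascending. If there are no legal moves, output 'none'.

(0,1): no bracket -> illegal
(0,2): flips 1 -> legal
(0,3): no bracket -> illegal
(1,1): no bracket -> illegal
(1,3): flips 1 -> legal
(1,4): flips 3 -> legal
(1,5): flips 1 -> legal
(2,1): no bracket -> illegal
(2,5): flips 3 -> legal
(3,2): no bracket -> illegal
(3,5): flips 1 -> legal
(4,5): flips 2 -> legal
(4,6): no bracket -> illegal
(4,7): flips 1 -> legal
(5,3): no bracket -> illegal
(5,7): flips 2 -> legal
(6,4): no bracket -> illegal
(6,6): flips 2 -> legal
(6,7): no bracket -> illegal

Answer: (0,2) (1,3) (1,4) (1,5) (2,5) (3,5) (4,5) (4,7) (5,7) (6,6)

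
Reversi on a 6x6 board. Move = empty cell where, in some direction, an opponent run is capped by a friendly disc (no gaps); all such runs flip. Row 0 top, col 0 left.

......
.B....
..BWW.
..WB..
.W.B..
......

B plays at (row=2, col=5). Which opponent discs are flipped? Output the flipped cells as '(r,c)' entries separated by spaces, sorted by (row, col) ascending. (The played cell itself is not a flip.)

Answer: (2,3) (2,4)

Derivation:
Dir NW: first cell '.' (not opp) -> no flip
Dir N: first cell '.' (not opp) -> no flip
Dir NE: edge -> no flip
Dir W: opp run (2,4) (2,3) capped by B -> flip
Dir E: edge -> no flip
Dir SW: first cell '.' (not opp) -> no flip
Dir S: first cell '.' (not opp) -> no flip
Dir SE: edge -> no flip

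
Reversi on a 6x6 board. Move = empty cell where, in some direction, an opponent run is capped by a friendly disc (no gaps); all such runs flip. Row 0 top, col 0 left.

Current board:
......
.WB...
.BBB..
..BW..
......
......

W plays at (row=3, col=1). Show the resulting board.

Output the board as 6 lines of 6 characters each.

Place W at (3,1); scan 8 dirs for brackets.
Dir NW: first cell '.' (not opp) -> no flip
Dir N: opp run (2,1) capped by W -> flip
Dir NE: opp run (2,2), next='.' -> no flip
Dir W: first cell '.' (not opp) -> no flip
Dir E: opp run (3,2) capped by W -> flip
Dir SW: first cell '.' (not opp) -> no flip
Dir S: first cell '.' (not opp) -> no flip
Dir SE: first cell '.' (not opp) -> no flip
All flips: (2,1) (3,2)

Answer: ......
.WB...
.WBB..
.WWW..
......
......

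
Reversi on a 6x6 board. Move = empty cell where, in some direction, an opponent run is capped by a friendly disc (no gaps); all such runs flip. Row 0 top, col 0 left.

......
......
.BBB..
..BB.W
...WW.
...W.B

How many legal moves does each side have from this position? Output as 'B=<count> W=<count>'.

Answer: B=1 W=3

Derivation:
-- B to move --
(2,4): no bracket -> illegal
(2,5): no bracket -> illegal
(3,4): no bracket -> illegal
(4,2): no bracket -> illegal
(4,5): no bracket -> illegal
(5,2): no bracket -> illegal
(5,4): flips 1 -> legal
B mobility = 1
-- W to move --
(1,0): flips 2 -> legal
(1,1): flips 2 -> legal
(1,2): no bracket -> illegal
(1,3): flips 2 -> legal
(1,4): no bracket -> illegal
(2,0): no bracket -> illegal
(2,4): no bracket -> illegal
(3,0): no bracket -> illegal
(3,1): no bracket -> illegal
(3,4): no bracket -> illegal
(4,1): no bracket -> illegal
(4,2): no bracket -> illegal
(4,5): no bracket -> illegal
(5,4): no bracket -> illegal
W mobility = 3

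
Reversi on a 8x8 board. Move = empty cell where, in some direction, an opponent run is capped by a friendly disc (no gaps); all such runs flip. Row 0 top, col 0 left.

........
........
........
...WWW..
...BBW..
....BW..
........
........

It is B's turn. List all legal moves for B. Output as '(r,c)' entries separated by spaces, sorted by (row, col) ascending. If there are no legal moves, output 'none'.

(2,2): flips 1 -> legal
(2,3): flips 1 -> legal
(2,4): flips 1 -> legal
(2,5): flips 1 -> legal
(2,6): flips 1 -> legal
(3,2): no bracket -> illegal
(3,6): flips 1 -> legal
(4,2): no bracket -> illegal
(4,6): flips 1 -> legal
(5,6): flips 1 -> legal
(6,4): no bracket -> illegal
(6,5): no bracket -> illegal
(6,6): flips 1 -> legal

Answer: (2,2) (2,3) (2,4) (2,5) (2,6) (3,6) (4,6) (5,6) (6,6)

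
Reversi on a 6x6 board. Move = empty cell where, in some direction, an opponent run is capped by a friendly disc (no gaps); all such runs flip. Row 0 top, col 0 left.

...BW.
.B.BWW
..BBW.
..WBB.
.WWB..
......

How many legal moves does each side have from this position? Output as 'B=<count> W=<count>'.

-- B to move --
(0,5): flips 2 -> legal
(2,1): flips 1 -> legal
(2,5): flips 2 -> legal
(3,0): no bracket -> illegal
(3,1): flips 1 -> legal
(3,5): flips 1 -> legal
(4,0): flips 2 -> legal
(5,0): flips 2 -> legal
(5,1): flips 1 -> legal
(5,2): flips 2 -> legal
(5,3): no bracket -> illegal
B mobility = 9
-- W to move --
(0,0): no bracket -> illegal
(0,1): no bracket -> illegal
(0,2): flips 2 -> legal
(1,0): no bracket -> illegal
(1,2): flips 2 -> legal
(2,0): no bracket -> illegal
(2,1): flips 2 -> legal
(2,5): no bracket -> illegal
(3,1): flips 2 -> legal
(3,5): flips 2 -> legal
(4,4): flips 2 -> legal
(4,5): no bracket -> illegal
(5,2): no bracket -> illegal
(5,3): no bracket -> illegal
(5,4): flips 1 -> legal
W mobility = 7

Answer: B=9 W=7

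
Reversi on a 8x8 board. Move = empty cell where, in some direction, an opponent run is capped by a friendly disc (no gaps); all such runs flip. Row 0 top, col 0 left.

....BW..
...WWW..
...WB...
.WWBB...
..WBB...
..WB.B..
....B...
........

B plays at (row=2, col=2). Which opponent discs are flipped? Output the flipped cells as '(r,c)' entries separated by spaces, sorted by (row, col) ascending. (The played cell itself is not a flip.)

Dir NW: first cell '.' (not opp) -> no flip
Dir N: first cell '.' (not opp) -> no flip
Dir NE: opp run (1,3) capped by B -> flip
Dir W: first cell '.' (not opp) -> no flip
Dir E: opp run (2,3) capped by B -> flip
Dir SW: opp run (3,1), next='.' -> no flip
Dir S: opp run (3,2) (4,2) (5,2), next='.' -> no flip
Dir SE: first cell 'B' (not opp) -> no flip

Answer: (1,3) (2,3)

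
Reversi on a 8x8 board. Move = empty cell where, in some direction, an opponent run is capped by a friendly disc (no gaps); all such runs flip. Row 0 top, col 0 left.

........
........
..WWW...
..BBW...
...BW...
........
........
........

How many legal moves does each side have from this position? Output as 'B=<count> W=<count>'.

Answer: B=9 W=5

Derivation:
-- B to move --
(1,1): flips 1 -> legal
(1,2): flips 1 -> legal
(1,3): flips 1 -> legal
(1,4): flips 1 -> legal
(1,5): flips 1 -> legal
(2,1): no bracket -> illegal
(2,5): flips 1 -> legal
(3,1): no bracket -> illegal
(3,5): flips 1 -> legal
(4,5): flips 1 -> legal
(5,3): no bracket -> illegal
(5,4): no bracket -> illegal
(5,5): flips 1 -> legal
B mobility = 9
-- W to move --
(2,1): no bracket -> illegal
(3,1): flips 2 -> legal
(4,1): flips 1 -> legal
(4,2): flips 3 -> legal
(5,2): flips 1 -> legal
(5,3): flips 2 -> legal
(5,4): no bracket -> illegal
W mobility = 5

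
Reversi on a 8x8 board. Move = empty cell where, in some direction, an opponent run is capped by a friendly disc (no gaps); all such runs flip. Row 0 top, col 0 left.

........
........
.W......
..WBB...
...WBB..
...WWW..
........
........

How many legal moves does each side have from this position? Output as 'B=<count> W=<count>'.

-- B to move --
(1,0): no bracket -> illegal
(1,1): no bracket -> illegal
(1,2): no bracket -> illegal
(2,0): no bracket -> illegal
(2,2): no bracket -> illegal
(2,3): no bracket -> illegal
(3,0): no bracket -> illegal
(3,1): flips 1 -> legal
(4,1): no bracket -> illegal
(4,2): flips 1 -> legal
(4,6): no bracket -> illegal
(5,2): flips 1 -> legal
(5,6): no bracket -> illegal
(6,2): flips 1 -> legal
(6,3): flips 3 -> legal
(6,4): flips 1 -> legal
(6,5): flips 1 -> legal
(6,6): flips 1 -> legal
B mobility = 8
-- W to move --
(2,2): flips 2 -> legal
(2,3): flips 1 -> legal
(2,4): flips 2 -> legal
(2,5): flips 1 -> legal
(3,5): flips 4 -> legal
(3,6): flips 1 -> legal
(4,2): no bracket -> illegal
(4,6): flips 2 -> legal
(5,6): no bracket -> illegal
W mobility = 7

Answer: B=8 W=7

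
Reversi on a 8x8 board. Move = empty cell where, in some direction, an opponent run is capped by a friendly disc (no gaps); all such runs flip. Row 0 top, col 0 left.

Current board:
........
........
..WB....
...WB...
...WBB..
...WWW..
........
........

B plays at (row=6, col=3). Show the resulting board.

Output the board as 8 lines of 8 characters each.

Place B at (6,3); scan 8 dirs for brackets.
Dir NW: first cell '.' (not opp) -> no flip
Dir N: opp run (5,3) (4,3) (3,3) capped by B -> flip
Dir NE: opp run (5,4) capped by B -> flip
Dir W: first cell '.' (not opp) -> no flip
Dir E: first cell '.' (not opp) -> no flip
Dir SW: first cell '.' (not opp) -> no flip
Dir S: first cell '.' (not opp) -> no flip
Dir SE: first cell '.' (not opp) -> no flip
All flips: (3,3) (4,3) (5,3) (5,4)

Answer: ........
........
..WB....
...BB...
...BBB..
...BBW..
...B....
........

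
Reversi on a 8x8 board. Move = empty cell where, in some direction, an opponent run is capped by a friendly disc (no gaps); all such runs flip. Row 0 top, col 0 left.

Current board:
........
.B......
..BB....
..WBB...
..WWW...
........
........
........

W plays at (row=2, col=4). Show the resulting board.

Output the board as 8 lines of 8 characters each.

Answer: ........
.B......
..BBW...
..WWW...
..WWW...
........
........
........

Derivation:
Place W at (2,4); scan 8 dirs for brackets.
Dir NW: first cell '.' (not opp) -> no flip
Dir N: first cell '.' (not opp) -> no flip
Dir NE: first cell '.' (not opp) -> no flip
Dir W: opp run (2,3) (2,2), next='.' -> no flip
Dir E: first cell '.' (not opp) -> no flip
Dir SW: opp run (3,3) capped by W -> flip
Dir S: opp run (3,4) capped by W -> flip
Dir SE: first cell '.' (not opp) -> no flip
All flips: (3,3) (3,4)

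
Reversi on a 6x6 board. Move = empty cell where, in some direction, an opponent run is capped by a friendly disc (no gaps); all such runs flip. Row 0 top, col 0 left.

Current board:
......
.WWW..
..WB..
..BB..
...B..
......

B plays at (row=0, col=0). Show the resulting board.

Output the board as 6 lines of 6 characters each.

Answer: B.....
.BWW..
..BB..
..BB..
...B..
......

Derivation:
Place B at (0,0); scan 8 dirs for brackets.
Dir NW: edge -> no flip
Dir N: edge -> no flip
Dir NE: edge -> no flip
Dir W: edge -> no flip
Dir E: first cell '.' (not opp) -> no flip
Dir SW: edge -> no flip
Dir S: first cell '.' (not opp) -> no flip
Dir SE: opp run (1,1) (2,2) capped by B -> flip
All flips: (1,1) (2,2)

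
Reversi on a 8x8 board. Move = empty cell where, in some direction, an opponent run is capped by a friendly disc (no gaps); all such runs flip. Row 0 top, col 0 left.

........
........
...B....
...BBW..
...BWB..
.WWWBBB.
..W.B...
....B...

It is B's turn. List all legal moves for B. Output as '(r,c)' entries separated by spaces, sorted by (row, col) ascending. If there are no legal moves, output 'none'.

Answer: (2,5) (3,6) (4,2) (5,0) (6,1) (6,3)

Derivation:
(2,4): no bracket -> illegal
(2,5): flips 1 -> legal
(2,6): no bracket -> illegal
(3,6): flips 1 -> legal
(4,0): no bracket -> illegal
(4,1): no bracket -> illegal
(4,2): flips 1 -> legal
(4,6): no bracket -> illegal
(5,0): flips 3 -> legal
(6,0): no bracket -> illegal
(6,1): flips 1 -> legal
(6,3): flips 1 -> legal
(7,1): no bracket -> illegal
(7,2): no bracket -> illegal
(7,3): no bracket -> illegal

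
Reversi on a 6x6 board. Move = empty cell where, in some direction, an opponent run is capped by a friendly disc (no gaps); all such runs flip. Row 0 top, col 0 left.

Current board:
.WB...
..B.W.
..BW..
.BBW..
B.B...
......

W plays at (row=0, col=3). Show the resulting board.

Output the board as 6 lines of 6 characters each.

Answer: .WWW..
..B.W.
..BW..
.BBW..
B.B...
......

Derivation:
Place W at (0,3); scan 8 dirs for brackets.
Dir NW: edge -> no flip
Dir N: edge -> no flip
Dir NE: edge -> no flip
Dir W: opp run (0,2) capped by W -> flip
Dir E: first cell '.' (not opp) -> no flip
Dir SW: opp run (1,2), next='.' -> no flip
Dir S: first cell '.' (not opp) -> no flip
Dir SE: first cell 'W' (not opp) -> no flip
All flips: (0,2)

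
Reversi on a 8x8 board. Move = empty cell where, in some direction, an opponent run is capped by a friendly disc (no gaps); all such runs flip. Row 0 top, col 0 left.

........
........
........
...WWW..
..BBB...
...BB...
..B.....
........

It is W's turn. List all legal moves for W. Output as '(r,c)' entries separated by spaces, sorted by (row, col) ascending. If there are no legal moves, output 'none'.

(3,1): no bracket -> illegal
(3,2): no bracket -> illegal
(4,1): no bracket -> illegal
(4,5): no bracket -> illegal
(5,1): flips 1 -> legal
(5,2): flips 1 -> legal
(5,5): flips 1 -> legal
(6,1): no bracket -> illegal
(6,3): flips 2 -> legal
(6,4): flips 2 -> legal
(6,5): no bracket -> illegal
(7,1): flips 3 -> legal
(7,2): no bracket -> illegal
(7,3): no bracket -> illegal

Answer: (5,1) (5,2) (5,5) (6,3) (6,4) (7,1)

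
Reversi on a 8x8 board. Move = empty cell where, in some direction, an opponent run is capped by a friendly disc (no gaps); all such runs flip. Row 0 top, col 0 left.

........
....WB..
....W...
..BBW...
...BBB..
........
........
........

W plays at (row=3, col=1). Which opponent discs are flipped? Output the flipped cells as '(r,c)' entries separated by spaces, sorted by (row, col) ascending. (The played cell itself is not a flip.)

Dir NW: first cell '.' (not opp) -> no flip
Dir N: first cell '.' (not opp) -> no flip
Dir NE: first cell '.' (not opp) -> no flip
Dir W: first cell '.' (not opp) -> no flip
Dir E: opp run (3,2) (3,3) capped by W -> flip
Dir SW: first cell '.' (not opp) -> no flip
Dir S: first cell '.' (not opp) -> no flip
Dir SE: first cell '.' (not opp) -> no flip

Answer: (3,2) (3,3)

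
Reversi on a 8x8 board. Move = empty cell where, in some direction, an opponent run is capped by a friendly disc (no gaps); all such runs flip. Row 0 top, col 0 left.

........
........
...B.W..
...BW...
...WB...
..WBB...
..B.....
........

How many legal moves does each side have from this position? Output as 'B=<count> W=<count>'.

Answer: B=6 W=9

Derivation:
-- B to move --
(1,4): no bracket -> illegal
(1,5): no bracket -> illegal
(1,6): no bracket -> illegal
(2,4): flips 1 -> legal
(2,6): no bracket -> illegal
(3,2): flips 1 -> legal
(3,5): flips 1 -> legal
(3,6): no bracket -> illegal
(4,1): no bracket -> illegal
(4,2): flips 2 -> legal
(4,5): flips 1 -> legal
(5,1): flips 1 -> legal
(6,1): no bracket -> illegal
(6,3): no bracket -> illegal
B mobility = 6
-- W to move --
(1,2): flips 1 -> legal
(1,3): flips 2 -> legal
(1,4): no bracket -> illegal
(2,2): no bracket -> illegal
(2,4): no bracket -> illegal
(3,2): flips 1 -> legal
(3,5): no bracket -> illegal
(4,2): no bracket -> illegal
(4,5): flips 1 -> legal
(5,1): no bracket -> illegal
(5,5): flips 2 -> legal
(6,1): no bracket -> illegal
(6,3): flips 1 -> legal
(6,4): flips 2 -> legal
(6,5): flips 1 -> legal
(7,1): no bracket -> illegal
(7,2): flips 1 -> legal
(7,3): no bracket -> illegal
W mobility = 9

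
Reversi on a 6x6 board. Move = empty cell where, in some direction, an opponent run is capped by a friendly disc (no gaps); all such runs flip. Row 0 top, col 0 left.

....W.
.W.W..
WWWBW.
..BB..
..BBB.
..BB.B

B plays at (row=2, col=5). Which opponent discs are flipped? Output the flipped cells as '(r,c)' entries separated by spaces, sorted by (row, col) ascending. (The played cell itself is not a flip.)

Answer: (2,4)

Derivation:
Dir NW: first cell '.' (not opp) -> no flip
Dir N: first cell '.' (not opp) -> no flip
Dir NE: edge -> no flip
Dir W: opp run (2,4) capped by B -> flip
Dir E: edge -> no flip
Dir SW: first cell '.' (not opp) -> no flip
Dir S: first cell '.' (not opp) -> no flip
Dir SE: edge -> no flip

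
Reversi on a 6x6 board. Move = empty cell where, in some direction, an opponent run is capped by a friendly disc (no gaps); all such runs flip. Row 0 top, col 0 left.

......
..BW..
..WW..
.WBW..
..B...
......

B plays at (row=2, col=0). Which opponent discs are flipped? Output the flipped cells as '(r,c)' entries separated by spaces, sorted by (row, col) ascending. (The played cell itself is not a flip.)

Dir NW: edge -> no flip
Dir N: first cell '.' (not opp) -> no flip
Dir NE: first cell '.' (not opp) -> no flip
Dir W: edge -> no flip
Dir E: first cell '.' (not opp) -> no flip
Dir SW: edge -> no flip
Dir S: first cell '.' (not opp) -> no flip
Dir SE: opp run (3,1) capped by B -> flip

Answer: (3,1)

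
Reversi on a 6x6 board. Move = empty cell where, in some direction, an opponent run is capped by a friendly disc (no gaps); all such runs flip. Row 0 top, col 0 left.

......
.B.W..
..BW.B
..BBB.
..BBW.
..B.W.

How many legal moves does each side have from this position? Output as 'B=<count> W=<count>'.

-- B to move --
(0,2): no bracket -> illegal
(0,3): flips 2 -> legal
(0,4): flips 1 -> legal
(1,2): flips 1 -> legal
(1,4): flips 1 -> legal
(2,4): flips 1 -> legal
(3,5): no bracket -> illegal
(4,5): flips 1 -> legal
(5,3): no bracket -> illegal
(5,5): flips 1 -> legal
B mobility = 7
-- W to move --
(0,0): flips 3 -> legal
(0,1): no bracket -> illegal
(0,2): no bracket -> illegal
(1,0): no bracket -> illegal
(1,2): no bracket -> illegal
(1,4): no bracket -> illegal
(1,5): no bracket -> illegal
(2,0): no bracket -> illegal
(2,1): flips 3 -> legal
(2,4): flips 1 -> legal
(3,1): flips 1 -> legal
(3,5): no bracket -> illegal
(4,1): flips 3 -> legal
(4,5): flips 1 -> legal
(5,1): no bracket -> illegal
(5,3): flips 2 -> legal
W mobility = 7

Answer: B=7 W=7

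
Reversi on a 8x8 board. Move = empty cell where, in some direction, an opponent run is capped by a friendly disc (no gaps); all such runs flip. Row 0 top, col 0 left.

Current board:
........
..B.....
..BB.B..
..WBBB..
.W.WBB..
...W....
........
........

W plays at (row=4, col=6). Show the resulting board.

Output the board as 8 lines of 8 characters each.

Answer: ........
..B.....
..BB.B..
..WBBB..
.W.WWWW.
...W....
........
........

Derivation:
Place W at (4,6); scan 8 dirs for brackets.
Dir NW: opp run (3,5), next='.' -> no flip
Dir N: first cell '.' (not opp) -> no flip
Dir NE: first cell '.' (not opp) -> no flip
Dir W: opp run (4,5) (4,4) capped by W -> flip
Dir E: first cell '.' (not opp) -> no flip
Dir SW: first cell '.' (not opp) -> no flip
Dir S: first cell '.' (not opp) -> no flip
Dir SE: first cell '.' (not opp) -> no flip
All flips: (4,4) (4,5)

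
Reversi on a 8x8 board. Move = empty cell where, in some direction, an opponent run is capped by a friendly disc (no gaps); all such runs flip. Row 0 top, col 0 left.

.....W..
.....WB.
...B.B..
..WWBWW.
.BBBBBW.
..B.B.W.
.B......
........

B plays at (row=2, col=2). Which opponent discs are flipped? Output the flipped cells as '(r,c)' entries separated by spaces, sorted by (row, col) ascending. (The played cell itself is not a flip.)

Dir NW: first cell '.' (not opp) -> no flip
Dir N: first cell '.' (not opp) -> no flip
Dir NE: first cell '.' (not opp) -> no flip
Dir W: first cell '.' (not opp) -> no flip
Dir E: first cell 'B' (not opp) -> no flip
Dir SW: first cell '.' (not opp) -> no flip
Dir S: opp run (3,2) capped by B -> flip
Dir SE: opp run (3,3) capped by B -> flip

Answer: (3,2) (3,3)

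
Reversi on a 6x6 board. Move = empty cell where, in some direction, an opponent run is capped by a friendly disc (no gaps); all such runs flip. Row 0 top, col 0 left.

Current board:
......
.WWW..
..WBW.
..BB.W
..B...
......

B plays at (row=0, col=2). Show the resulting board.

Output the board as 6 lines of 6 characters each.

Answer: ..B...
.WBW..
..BBW.
..BB.W
..B...
......

Derivation:
Place B at (0,2); scan 8 dirs for brackets.
Dir NW: edge -> no flip
Dir N: edge -> no flip
Dir NE: edge -> no flip
Dir W: first cell '.' (not opp) -> no flip
Dir E: first cell '.' (not opp) -> no flip
Dir SW: opp run (1,1), next='.' -> no flip
Dir S: opp run (1,2) (2,2) capped by B -> flip
Dir SE: opp run (1,3) (2,4) (3,5), next=edge -> no flip
All flips: (1,2) (2,2)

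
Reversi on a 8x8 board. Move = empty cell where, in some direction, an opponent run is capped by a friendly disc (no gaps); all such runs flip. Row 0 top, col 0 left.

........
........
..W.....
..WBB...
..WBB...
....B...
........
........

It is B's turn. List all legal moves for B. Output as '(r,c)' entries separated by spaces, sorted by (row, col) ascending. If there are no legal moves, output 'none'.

(1,1): flips 1 -> legal
(1,2): no bracket -> illegal
(1,3): no bracket -> illegal
(2,1): flips 1 -> legal
(2,3): no bracket -> illegal
(3,1): flips 1 -> legal
(4,1): flips 1 -> legal
(5,1): flips 1 -> legal
(5,2): no bracket -> illegal
(5,3): no bracket -> illegal

Answer: (1,1) (2,1) (3,1) (4,1) (5,1)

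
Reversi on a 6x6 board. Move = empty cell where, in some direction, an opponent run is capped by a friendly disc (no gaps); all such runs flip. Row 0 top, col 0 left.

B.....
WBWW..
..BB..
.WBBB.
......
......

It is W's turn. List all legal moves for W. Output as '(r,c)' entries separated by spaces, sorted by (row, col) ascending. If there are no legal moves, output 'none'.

Answer: (3,5) (4,2) (4,3) (4,5)

Derivation:
(0,1): no bracket -> illegal
(0,2): no bracket -> illegal
(1,4): no bracket -> illegal
(2,0): no bracket -> illegal
(2,1): no bracket -> illegal
(2,4): no bracket -> illegal
(2,5): no bracket -> illegal
(3,5): flips 3 -> legal
(4,1): no bracket -> illegal
(4,2): flips 2 -> legal
(4,3): flips 2 -> legal
(4,4): no bracket -> illegal
(4,5): flips 2 -> legal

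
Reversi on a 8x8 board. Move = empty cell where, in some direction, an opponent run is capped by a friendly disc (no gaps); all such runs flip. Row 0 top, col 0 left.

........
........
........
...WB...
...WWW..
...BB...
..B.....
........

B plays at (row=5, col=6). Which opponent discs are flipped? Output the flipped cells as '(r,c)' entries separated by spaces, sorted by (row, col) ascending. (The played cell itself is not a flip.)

Answer: (4,5)

Derivation:
Dir NW: opp run (4,5) capped by B -> flip
Dir N: first cell '.' (not opp) -> no flip
Dir NE: first cell '.' (not opp) -> no flip
Dir W: first cell '.' (not opp) -> no flip
Dir E: first cell '.' (not opp) -> no flip
Dir SW: first cell '.' (not opp) -> no flip
Dir S: first cell '.' (not opp) -> no flip
Dir SE: first cell '.' (not opp) -> no flip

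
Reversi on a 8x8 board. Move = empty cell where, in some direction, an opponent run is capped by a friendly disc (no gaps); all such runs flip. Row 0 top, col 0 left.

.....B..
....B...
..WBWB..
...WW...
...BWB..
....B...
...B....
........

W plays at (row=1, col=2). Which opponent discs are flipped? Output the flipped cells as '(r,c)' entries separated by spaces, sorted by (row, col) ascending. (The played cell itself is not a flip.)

Dir NW: first cell '.' (not opp) -> no flip
Dir N: first cell '.' (not opp) -> no flip
Dir NE: first cell '.' (not opp) -> no flip
Dir W: first cell '.' (not opp) -> no flip
Dir E: first cell '.' (not opp) -> no flip
Dir SW: first cell '.' (not opp) -> no flip
Dir S: first cell 'W' (not opp) -> no flip
Dir SE: opp run (2,3) capped by W -> flip

Answer: (2,3)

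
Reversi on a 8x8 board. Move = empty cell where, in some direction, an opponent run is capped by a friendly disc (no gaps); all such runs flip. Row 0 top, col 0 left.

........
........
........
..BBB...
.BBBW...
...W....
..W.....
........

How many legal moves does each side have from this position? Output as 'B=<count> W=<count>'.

Answer: B=5 W=5

Derivation:
-- B to move --
(3,5): no bracket -> illegal
(4,5): flips 1 -> legal
(5,1): no bracket -> illegal
(5,2): no bracket -> illegal
(5,4): flips 1 -> legal
(5,5): flips 1 -> legal
(6,1): no bracket -> illegal
(6,3): flips 1 -> legal
(6,4): flips 1 -> legal
(7,1): no bracket -> illegal
(7,2): no bracket -> illegal
(7,3): no bracket -> illegal
B mobility = 5
-- W to move --
(2,1): no bracket -> illegal
(2,2): flips 1 -> legal
(2,3): flips 2 -> legal
(2,4): flips 1 -> legal
(2,5): no bracket -> illegal
(3,0): no bracket -> illegal
(3,1): flips 1 -> legal
(3,5): no bracket -> illegal
(4,0): flips 3 -> legal
(4,5): no bracket -> illegal
(5,0): no bracket -> illegal
(5,1): no bracket -> illegal
(5,2): no bracket -> illegal
(5,4): no bracket -> illegal
W mobility = 5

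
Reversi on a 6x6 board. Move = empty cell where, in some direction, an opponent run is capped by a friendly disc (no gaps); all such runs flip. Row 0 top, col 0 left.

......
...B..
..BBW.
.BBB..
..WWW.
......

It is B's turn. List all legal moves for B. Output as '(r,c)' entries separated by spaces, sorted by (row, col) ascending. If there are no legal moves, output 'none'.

(1,4): no bracket -> illegal
(1,5): flips 1 -> legal
(2,5): flips 1 -> legal
(3,4): no bracket -> illegal
(3,5): flips 1 -> legal
(4,1): no bracket -> illegal
(4,5): no bracket -> illegal
(5,1): flips 1 -> legal
(5,2): flips 1 -> legal
(5,3): flips 2 -> legal
(5,4): flips 1 -> legal
(5,5): flips 1 -> legal

Answer: (1,5) (2,5) (3,5) (5,1) (5,2) (5,3) (5,4) (5,5)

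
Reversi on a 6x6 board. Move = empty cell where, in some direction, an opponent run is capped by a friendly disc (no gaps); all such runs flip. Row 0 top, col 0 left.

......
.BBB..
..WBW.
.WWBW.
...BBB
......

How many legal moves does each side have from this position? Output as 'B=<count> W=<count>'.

-- B to move --
(1,4): flips 2 -> legal
(1,5): flips 1 -> legal
(2,0): no bracket -> illegal
(2,1): flips 2 -> legal
(2,5): flips 2 -> legal
(3,0): flips 2 -> legal
(3,5): flips 2 -> legal
(4,0): flips 2 -> legal
(4,1): flips 1 -> legal
(4,2): flips 2 -> legal
B mobility = 9
-- W to move --
(0,0): flips 1 -> legal
(0,1): flips 2 -> legal
(0,2): flips 2 -> legal
(0,3): no bracket -> illegal
(0,4): flips 1 -> legal
(1,0): no bracket -> illegal
(1,4): flips 1 -> legal
(2,0): no bracket -> illegal
(2,1): no bracket -> illegal
(3,5): no bracket -> illegal
(4,2): flips 1 -> legal
(5,2): flips 1 -> legal
(5,3): no bracket -> illegal
(5,4): flips 2 -> legal
(5,5): flips 2 -> legal
W mobility = 9

Answer: B=9 W=9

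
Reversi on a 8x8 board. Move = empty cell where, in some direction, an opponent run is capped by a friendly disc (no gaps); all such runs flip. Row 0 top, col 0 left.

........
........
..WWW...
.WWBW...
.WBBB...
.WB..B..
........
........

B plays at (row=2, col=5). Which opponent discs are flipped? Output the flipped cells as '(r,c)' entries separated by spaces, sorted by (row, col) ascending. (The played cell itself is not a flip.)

Answer: (3,4)

Derivation:
Dir NW: first cell '.' (not opp) -> no flip
Dir N: first cell '.' (not opp) -> no flip
Dir NE: first cell '.' (not opp) -> no flip
Dir W: opp run (2,4) (2,3) (2,2), next='.' -> no flip
Dir E: first cell '.' (not opp) -> no flip
Dir SW: opp run (3,4) capped by B -> flip
Dir S: first cell '.' (not opp) -> no flip
Dir SE: first cell '.' (not opp) -> no flip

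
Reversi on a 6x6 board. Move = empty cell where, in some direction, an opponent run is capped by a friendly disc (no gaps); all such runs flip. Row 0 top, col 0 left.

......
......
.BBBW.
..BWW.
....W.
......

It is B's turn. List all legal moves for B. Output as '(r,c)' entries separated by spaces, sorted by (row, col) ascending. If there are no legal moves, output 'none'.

Answer: (2,5) (3,5) (4,3) (4,5) (5,5)

Derivation:
(1,3): no bracket -> illegal
(1,4): no bracket -> illegal
(1,5): no bracket -> illegal
(2,5): flips 1 -> legal
(3,5): flips 2 -> legal
(4,2): no bracket -> illegal
(4,3): flips 1 -> legal
(4,5): flips 1 -> legal
(5,3): no bracket -> illegal
(5,4): no bracket -> illegal
(5,5): flips 2 -> legal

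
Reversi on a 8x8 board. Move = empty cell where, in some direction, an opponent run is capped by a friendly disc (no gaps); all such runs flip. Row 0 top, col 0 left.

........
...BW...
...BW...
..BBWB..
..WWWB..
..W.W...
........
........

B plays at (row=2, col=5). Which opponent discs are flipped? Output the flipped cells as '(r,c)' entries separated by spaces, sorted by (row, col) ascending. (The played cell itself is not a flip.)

Dir NW: opp run (1,4), next='.' -> no flip
Dir N: first cell '.' (not opp) -> no flip
Dir NE: first cell '.' (not opp) -> no flip
Dir W: opp run (2,4) capped by B -> flip
Dir E: first cell '.' (not opp) -> no flip
Dir SW: opp run (3,4) (4,3) (5,2), next='.' -> no flip
Dir S: first cell 'B' (not opp) -> no flip
Dir SE: first cell '.' (not opp) -> no flip

Answer: (2,4)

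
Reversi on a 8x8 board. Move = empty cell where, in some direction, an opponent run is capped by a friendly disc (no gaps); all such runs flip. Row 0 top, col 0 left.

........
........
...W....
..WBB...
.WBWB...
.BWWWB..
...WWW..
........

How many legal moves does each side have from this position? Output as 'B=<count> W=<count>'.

Answer: B=10 W=9

Derivation:
-- B to move --
(1,2): flips 1 -> legal
(1,3): flips 1 -> legal
(1,4): no bracket -> illegal
(2,1): no bracket -> illegal
(2,2): flips 1 -> legal
(2,4): no bracket -> illegal
(3,0): no bracket -> illegal
(3,1): flips 2 -> legal
(4,0): flips 1 -> legal
(4,5): no bracket -> illegal
(5,0): no bracket -> illegal
(5,6): no bracket -> illegal
(6,1): flips 2 -> legal
(6,2): flips 2 -> legal
(6,6): no bracket -> illegal
(7,2): no bracket -> illegal
(7,3): flips 4 -> legal
(7,4): flips 2 -> legal
(7,5): flips 3 -> legal
(7,6): no bracket -> illegal
B mobility = 10
-- W to move --
(2,2): no bracket -> illegal
(2,4): flips 2 -> legal
(2,5): flips 1 -> legal
(3,1): flips 1 -> legal
(3,5): flips 3 -> legal
(4,0): no bracket -> illegal
(4,5): flips 3 -> legal
(4,6): flips 1 -> legal
(5,0): flips 1 -> legal
(5,6): flips 1 -> legal
(6,0): no bracket -> illegal
(6,1): flips 1 -> legal
(6,2): no bracket -> illegal
(6,6): no bracket -> illegal
W mobility = 9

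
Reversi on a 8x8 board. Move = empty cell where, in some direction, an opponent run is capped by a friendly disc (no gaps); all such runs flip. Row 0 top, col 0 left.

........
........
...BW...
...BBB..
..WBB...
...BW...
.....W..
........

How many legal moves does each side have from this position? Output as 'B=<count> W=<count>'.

Answer: B=10 W=6

Derivation:
-- B to move --
(1,3): flips 1 -> legal
(1,4): flips 1 -> legal
(1,5): flips 1 -> legal
(2,5): flips 1 -> legal
(3,1): flips 1 -> legal
(3,2): no bracket -> illegal
(4,1): flips 1 -> legal
(4,5): no bracket -> illegal
(5,1): flips 1 -> legal
(5,2): no bracket -> illegal
(5,5): flips 1 -> legal
(5,6): no bracket -> illegal
(6,3): no bracket -> illegal
(6,4): flips 1 -> legal
(6,6): no bracket -> illegal
(7,4): no bracket -> illegal
(7,5): no bracket -> illegal
(7,6): flips 2 -> legal
B mobility = 10
-- W to move --
(1,2): no bracket -> illegal
(1,3): no bracket -> illegal
(1,4): no bracket -> illegal
(2,2): flips 1 -> legal
(2,5): no bracket -> illegal
(2,6): no bracket -> illegal
(3,2): flips 1 -> legal
(3,6): no bracket -> illegal
(4,5): flips 2 -> legal
(4,6): flips 1 -> legal
(5,2): flips 1 -> legal
(5,5): no bracket -> illegal
(6,2): no bracket -> illegal
(6,3): no bracket -> illegal
(6,4): flips 1 -> legal
W mobility = 6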